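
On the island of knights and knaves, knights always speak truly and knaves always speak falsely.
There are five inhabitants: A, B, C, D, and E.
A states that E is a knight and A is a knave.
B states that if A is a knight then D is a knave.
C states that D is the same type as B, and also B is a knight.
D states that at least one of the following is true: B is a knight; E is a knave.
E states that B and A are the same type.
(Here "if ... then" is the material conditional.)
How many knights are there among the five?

The unique consistent assignment is A=knave, B=knight, C=knight, D=knight, E=knave.
That has 3 knights.

3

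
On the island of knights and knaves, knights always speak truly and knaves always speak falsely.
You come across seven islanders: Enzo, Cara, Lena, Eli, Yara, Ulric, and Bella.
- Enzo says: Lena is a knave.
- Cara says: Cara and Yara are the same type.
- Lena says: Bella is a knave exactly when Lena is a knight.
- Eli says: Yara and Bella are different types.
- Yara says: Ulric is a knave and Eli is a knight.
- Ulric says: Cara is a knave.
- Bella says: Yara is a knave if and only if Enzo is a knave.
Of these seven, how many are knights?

4

The unique consistent assignment is Enzo=knave, Cara=knight, Lena=knight, Eli=knight, Yara=knight, Ulric=knave, Bella=knave.
That has 4 knights.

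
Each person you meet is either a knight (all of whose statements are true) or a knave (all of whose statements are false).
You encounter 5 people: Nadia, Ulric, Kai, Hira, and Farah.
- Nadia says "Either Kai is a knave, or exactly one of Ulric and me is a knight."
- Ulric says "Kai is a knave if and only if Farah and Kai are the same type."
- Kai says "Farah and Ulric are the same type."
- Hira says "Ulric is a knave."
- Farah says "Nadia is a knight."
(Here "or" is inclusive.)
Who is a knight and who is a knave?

Nadia is a knight, Ulric is a knave, Kai is a knave, Hira is a knight, and Farah is a knight.

Suppose Nadia is a knave. Then Nadia's statement "either Kai is a knave, or exactly one of Ulric and me is a knight" would have to be false. Checking the 16 ways to assign the others, none is consistent with every speaker.
(For instance, with Ulric=knave, Kai=knave, Hira=knight, Farah=knight, Nadia's claim "either Kai is a knave, or exactly one of Ulric and me is a knight" comes out true where it would need to be false.)
So Nadia must be a knight, making "either Kai is a knave, or exactly one of Ulric and me is a knight" true. Taking Nadia=knight, Ulric=knave, Kai=knave, Hira=knight, Farah=knight, each remaining statement checks out:
  Ulric (knave): "Kai is a knave if and only if Farah and Kai are the same type" — false. ✓
  Kai (knave): "Farah and Ulric are the same type" — false. ✓
  Hira (knight): "Ulric is a knave" — true. ✓
  Farah (knight): "Nadia is a knight" — true. ✓
This is the unique consistent assignment.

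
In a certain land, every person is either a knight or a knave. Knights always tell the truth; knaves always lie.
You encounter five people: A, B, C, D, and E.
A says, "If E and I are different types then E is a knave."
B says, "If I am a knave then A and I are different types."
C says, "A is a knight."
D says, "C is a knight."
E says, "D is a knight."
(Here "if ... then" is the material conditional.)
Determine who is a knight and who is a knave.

As a knight, A's statement "if E and I are different types then E is a knave" should be true; it is.
B is a knight, so "if I am a knave then A and I are different types" must be true — and it is.
C (knight): "A is a knight" — true. ✓
D is a knight, and the claim "C is a knight" is indeed true.
E is a knight, and the claim "D is a knight" is indeed true.

A is a knight, B is a knight, C is a knight, D is a knight, and E is a knight.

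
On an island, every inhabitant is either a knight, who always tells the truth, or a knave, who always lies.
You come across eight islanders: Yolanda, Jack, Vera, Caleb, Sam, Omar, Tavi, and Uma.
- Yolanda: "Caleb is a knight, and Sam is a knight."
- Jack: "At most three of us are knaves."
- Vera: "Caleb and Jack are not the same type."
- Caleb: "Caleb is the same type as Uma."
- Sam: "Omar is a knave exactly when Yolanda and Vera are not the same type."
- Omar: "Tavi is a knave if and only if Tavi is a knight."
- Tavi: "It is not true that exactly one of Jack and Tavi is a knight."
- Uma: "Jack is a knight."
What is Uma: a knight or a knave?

Consistent assignments: {Yolanda=knight, Jack=knight, Vera=knave, Caleb=knight, Sam=knight, Omar=knave, Tavi=knight, Uma=knight}; {Yolanda=knight, Jack=knight, Vera=knave, Caleb=knight, Sam=knight, Omar=knave, Tavi=knave, Uma=knight}; {Yolanda=knave, Jack=knight, Vera=knight, Caleb=knave, Sam=knight, Omar=knave, Tavi=knight, Uma=knight}
In every consistent assignment, Uma is a knight.

Uma is a knight.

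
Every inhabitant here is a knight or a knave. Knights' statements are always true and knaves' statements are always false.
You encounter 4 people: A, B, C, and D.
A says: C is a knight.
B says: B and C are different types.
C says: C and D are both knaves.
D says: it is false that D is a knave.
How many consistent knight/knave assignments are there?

2

Consistent assignments:
  A=knave, B=knight, C=knave, D=knight
  A=knave, B=knave, C=knave, D=knight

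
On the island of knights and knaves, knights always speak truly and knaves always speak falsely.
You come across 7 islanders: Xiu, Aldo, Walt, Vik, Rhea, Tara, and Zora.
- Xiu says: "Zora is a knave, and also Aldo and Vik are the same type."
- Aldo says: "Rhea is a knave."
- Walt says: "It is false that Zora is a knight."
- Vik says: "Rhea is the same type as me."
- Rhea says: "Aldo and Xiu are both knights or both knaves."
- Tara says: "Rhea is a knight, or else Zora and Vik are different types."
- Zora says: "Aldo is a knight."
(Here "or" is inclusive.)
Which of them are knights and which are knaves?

As a knave, Xiu's statement "Zora is a knave, and also Aldo and Vik are the same type" should be false; it is.
Aldo (knave): "Rhea is a knave" — false. ✓
Walt is a knight, so "it is false that Zora is a knight" must be True — and it is.
As a knight, Vik's statement "Rhea is the same type as me" should be True; it is.
Since Rhea is a knight, "Aldo and Xiu are both knights or both knaves" needs to be True, which holds.
Tara is a knight, so "Rhea is a knight, or else Zora and Vik are different types" must be True — and it is.
As a knave, Zora's statement "Aldo is a knight" should be false; it is.

Xiu is a knave, Aldo is a knave, Walt is a knight, Vik is a knight, Rhea is a knight, Tara is a knight, and Zora is a knave.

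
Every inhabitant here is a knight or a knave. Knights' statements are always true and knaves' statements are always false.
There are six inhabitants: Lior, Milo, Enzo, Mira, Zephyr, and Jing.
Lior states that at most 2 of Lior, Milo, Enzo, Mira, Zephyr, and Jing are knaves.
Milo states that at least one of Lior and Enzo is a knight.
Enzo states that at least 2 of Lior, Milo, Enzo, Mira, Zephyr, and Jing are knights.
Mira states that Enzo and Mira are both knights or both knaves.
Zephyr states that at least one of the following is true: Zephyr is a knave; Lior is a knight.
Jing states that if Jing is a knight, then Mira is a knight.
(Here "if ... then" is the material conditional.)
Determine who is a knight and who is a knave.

Lior is a knight, Milo is a knight, Enzo is a knight, Mira is a knight, Zephyr is a knight, and Jing is a knight.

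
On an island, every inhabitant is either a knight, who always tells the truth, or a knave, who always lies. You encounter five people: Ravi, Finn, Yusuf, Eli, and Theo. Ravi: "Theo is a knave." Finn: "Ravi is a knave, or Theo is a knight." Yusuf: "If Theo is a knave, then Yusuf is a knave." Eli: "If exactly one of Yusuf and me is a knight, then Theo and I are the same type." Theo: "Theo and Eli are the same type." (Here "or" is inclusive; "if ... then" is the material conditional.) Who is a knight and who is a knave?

Knights: Finn, Yusuf, Eli, and Theo. Knaves: Ravi.

Ravi (knave): "Theo is a knave" — False. ✓
Finn is a knight, and the claim "Ravi is a knave, or Theo is a knight" is indeed true.
Yusuf is a knight; "if Theo is a knave, then Yusuf is a knave" is true, as required.
Eli is a knight, and the claim "if exactly one of Yusuf and me is a knight, then Theo and I are the same type" is indeed true.
As a knight, Theo's statement "Theo and Eli are the same type" should be true; it is.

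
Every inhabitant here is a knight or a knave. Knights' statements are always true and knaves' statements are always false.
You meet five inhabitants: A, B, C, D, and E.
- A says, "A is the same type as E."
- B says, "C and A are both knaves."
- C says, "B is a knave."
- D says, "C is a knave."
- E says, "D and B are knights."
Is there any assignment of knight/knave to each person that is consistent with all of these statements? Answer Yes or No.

Yes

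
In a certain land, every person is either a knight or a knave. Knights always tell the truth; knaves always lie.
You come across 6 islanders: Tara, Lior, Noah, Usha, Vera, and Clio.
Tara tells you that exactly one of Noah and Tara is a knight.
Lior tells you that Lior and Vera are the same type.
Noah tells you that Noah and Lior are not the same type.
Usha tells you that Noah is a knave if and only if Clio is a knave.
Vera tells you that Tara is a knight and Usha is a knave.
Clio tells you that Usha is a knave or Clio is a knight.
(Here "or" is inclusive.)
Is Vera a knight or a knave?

Vera is a knight.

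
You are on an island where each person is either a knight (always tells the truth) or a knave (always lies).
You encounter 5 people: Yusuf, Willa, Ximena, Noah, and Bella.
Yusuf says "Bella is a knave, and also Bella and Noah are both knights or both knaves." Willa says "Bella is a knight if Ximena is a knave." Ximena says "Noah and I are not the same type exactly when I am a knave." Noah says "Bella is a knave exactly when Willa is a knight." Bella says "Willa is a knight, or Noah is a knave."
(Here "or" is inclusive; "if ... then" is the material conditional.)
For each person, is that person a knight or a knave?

Yusuf is a knave, Willa is a knight, Ximena is a knave, Noah is a knave, and Bella is a knight.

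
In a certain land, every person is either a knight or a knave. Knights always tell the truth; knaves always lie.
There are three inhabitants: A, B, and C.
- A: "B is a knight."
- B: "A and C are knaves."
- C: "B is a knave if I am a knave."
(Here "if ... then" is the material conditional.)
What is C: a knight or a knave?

C is a knight.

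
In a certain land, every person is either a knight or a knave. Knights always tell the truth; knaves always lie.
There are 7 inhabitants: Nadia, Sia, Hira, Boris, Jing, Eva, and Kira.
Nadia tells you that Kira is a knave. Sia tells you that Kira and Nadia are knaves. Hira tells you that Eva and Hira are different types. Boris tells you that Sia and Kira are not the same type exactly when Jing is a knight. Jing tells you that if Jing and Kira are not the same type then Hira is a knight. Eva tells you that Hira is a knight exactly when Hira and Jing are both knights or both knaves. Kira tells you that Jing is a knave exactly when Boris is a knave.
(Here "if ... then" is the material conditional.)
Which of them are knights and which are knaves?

Nadia is a knave, Sia is a knave, Hira is a knave, Boris is a knave, Jing is a knave, Eva is a knave, and Kira is a knight.

Nadia is a knave; "Kira is a knave" is false, as required.
Since Sia is a knave, "Kira and Nadia are knaves" needs to be false, which holds.
Hira is a knave; "Eva and Hira are different types" is false, as required.
Since Boris is a knave, "Sia and Kira are not the same type exactly when Jing is a knight" needs to be false, which holds.
Jing is a knave, and the claim "if Jing and Kira are not the same type then Hira is a knight" is indeed false.
Eva is a knave, and the claim "Hira is a knight exactly when Hira and Jing are both knights or both knaves" is indeed false.
Kira (knight): "Jing is a knave exactly when Boris is a knave" — true. ✓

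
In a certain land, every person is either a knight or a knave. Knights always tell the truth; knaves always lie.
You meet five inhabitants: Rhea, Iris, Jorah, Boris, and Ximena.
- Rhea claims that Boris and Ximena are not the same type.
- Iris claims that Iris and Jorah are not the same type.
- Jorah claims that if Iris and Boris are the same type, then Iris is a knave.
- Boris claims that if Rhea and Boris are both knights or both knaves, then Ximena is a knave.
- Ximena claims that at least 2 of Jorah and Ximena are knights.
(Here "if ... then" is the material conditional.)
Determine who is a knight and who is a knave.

Since Rhea is a knight, "Boris and Ximena are not the same type" needs to be True, which holds.
Iris is a knight, and the claim "Iris and Jorah are not the same type" is indeed True.
Since Jorah is a knave, "if Iris and Boris are the same type, then Iris is a knave" needs to be False, which holds.
Boris (knight): "if Rhea and Boris are both knights or both knaves, then Ximena is a knave" — True. ✓
Ximena is a knave; "at least 2 of Jorah and Ximena are knights" is False, as required.

Rhea is a knight, Iris is a knight, Jorah is a knave, Boris is a knight, and Ximena is a knave.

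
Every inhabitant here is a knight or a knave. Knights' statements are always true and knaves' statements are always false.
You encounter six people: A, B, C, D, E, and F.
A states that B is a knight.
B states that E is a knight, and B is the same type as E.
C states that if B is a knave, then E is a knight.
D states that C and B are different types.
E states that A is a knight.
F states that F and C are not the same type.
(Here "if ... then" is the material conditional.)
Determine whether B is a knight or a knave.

B is a knave.

Consistent assignments: {A=knave, B=knave, C=knave, D=knave, E=knave, F=knight}; {A=knave, B=knave, C=knave, D=knave, E=knave, F=knave}
In every consistent assignment, B is a knave.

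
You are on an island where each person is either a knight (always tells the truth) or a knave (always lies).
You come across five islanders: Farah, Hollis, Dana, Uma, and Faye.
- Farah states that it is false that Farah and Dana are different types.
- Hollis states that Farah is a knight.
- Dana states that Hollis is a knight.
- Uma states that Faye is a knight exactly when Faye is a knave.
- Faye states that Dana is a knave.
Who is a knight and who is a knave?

Farah is a knight, Hollis is a knight, Dana is a knight, Uma is a knave, and Faye is a knave.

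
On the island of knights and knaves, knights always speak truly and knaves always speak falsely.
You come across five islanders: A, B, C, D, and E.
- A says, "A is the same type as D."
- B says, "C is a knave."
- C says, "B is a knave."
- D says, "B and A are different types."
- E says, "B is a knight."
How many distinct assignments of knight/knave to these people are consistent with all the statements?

Consistent assignments:
  A=knight, B=knave, C=knight, D=knight, E=knave
  A=knave, B=knight, C=knave, D=knight, E=knight

2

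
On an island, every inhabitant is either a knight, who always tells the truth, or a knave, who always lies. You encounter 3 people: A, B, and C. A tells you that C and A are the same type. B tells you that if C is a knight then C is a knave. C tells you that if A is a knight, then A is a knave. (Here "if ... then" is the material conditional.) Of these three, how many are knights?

1

The unique consistent assignment is A=knave, B=knave, C=knight.
That has 1 knight.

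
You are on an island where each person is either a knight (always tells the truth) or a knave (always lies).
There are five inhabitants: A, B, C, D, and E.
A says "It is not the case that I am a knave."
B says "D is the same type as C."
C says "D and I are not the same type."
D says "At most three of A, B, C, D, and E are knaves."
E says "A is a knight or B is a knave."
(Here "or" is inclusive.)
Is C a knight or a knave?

Consistent assignments: {A=knave, B=knight, C=knave, D=knave, E=knave}
In every consistent assignment, C is a knave.

C is a knave.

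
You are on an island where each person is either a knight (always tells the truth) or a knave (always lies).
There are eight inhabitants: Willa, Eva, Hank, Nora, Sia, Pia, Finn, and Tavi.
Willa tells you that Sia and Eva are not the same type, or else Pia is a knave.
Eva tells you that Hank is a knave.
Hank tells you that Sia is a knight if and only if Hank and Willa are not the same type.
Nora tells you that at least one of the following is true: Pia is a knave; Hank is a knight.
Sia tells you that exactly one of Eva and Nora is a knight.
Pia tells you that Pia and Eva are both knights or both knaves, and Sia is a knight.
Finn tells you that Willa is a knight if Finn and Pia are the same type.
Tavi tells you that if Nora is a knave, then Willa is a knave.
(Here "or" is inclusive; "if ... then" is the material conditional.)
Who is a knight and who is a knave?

As a knight, Willa's statement "Sia and Eva are not the same type, or else Pia is a knave" should be True; it is.
Eva (knight): "Hank is a knave" — True. ✓
Hank is a knave, and the claim "Sia is a knight if and only if Hank and Willa are not the same type" is indeed false.
Nora (knight): "at least one of the following is true: Pia is a knave; Hank is a knight" — True. ✓
Sia is a knave, and the claim "exactly one of Eva and Nora is a knight" is indeed false.
Pia is a knave, so "Pia and Eva are both knights or both knaves, and Sia is a knight" must be false — and it is.
Finn is a knight, and the claim "Willa is a knight if Finn and Pia are the same type" is indeed True.
Tavi is a knight, so "if Nora is a knave, then Willa is a knave" must be True — and it is.

Knights: Willa, Eva, Nora, Finn, and Tavi. Knaves: Hank, Sia, and Pia.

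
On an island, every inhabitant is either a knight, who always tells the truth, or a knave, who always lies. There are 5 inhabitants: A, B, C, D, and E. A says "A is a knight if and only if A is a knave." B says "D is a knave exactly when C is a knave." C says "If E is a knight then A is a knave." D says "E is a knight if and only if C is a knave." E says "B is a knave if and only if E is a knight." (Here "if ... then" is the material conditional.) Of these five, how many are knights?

The unique consistent assignment is A=knave, B=knave, C=knight, D=knave, E=knight.
That has 2 knights.

2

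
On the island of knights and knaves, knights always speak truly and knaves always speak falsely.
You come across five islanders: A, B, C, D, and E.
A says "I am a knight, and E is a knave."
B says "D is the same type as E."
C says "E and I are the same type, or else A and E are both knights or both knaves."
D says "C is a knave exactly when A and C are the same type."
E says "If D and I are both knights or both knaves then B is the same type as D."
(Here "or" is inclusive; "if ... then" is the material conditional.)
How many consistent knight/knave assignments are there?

Consistent assignments:
  A=knave, B=knight, C=knight, D=knight, E=knight
  A=knave, B=knight, C=knave, D=knight, E=knight

2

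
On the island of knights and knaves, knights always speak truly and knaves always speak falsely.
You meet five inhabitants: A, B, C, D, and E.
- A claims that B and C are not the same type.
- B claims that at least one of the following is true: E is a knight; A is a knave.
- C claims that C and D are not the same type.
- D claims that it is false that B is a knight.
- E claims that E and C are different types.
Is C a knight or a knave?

C is a knave.

Consistent assignments: {A=knight, B=knight, C=knave, D=knave, E=knight}
In every consistent assignment, C is a knave.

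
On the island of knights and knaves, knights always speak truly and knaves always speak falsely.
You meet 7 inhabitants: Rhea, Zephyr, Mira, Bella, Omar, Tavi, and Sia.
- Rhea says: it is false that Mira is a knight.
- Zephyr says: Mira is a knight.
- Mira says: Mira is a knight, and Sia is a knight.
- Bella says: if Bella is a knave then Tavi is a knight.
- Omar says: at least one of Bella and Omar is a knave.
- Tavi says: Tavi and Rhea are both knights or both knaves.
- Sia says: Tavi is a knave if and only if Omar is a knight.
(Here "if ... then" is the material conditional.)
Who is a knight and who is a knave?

As a knight, Rhea's statement "it is false that Mira is a knight" should be True; it is.
Zephyr is a knave, so "Mira is a knight" must be false — and it is.
As a knave, Mira's statement "Mira is a knight, and Sia is a knight" should be false; it is.
Bella is a knave; "if Bella is a knave then Tavi is a knight" is false, as required.
Omar (knight): "at least one of Bella and Omar is a knave" — True. ✓
Since Tavi is a knave, "Tavi and Rhea are both knights or both knaves" needs to be false, which holds.
Sia is a knight; "Tavi is a knave if and only if Omar is a knight" is True, as required.

Knights: Rhea, Omar, and Sia. Knaves: Zephyr, Mira, Bella, and Tavi.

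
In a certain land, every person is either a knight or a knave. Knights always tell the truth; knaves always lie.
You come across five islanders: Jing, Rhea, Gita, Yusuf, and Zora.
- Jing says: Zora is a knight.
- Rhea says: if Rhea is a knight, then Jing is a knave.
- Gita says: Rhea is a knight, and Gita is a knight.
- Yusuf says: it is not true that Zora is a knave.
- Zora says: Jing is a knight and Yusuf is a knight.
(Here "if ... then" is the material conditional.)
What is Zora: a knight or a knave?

Zora is a knave.

Consistent assignments: {Jing=knave, Rhea=knight, Gita=knight, Yusuf=knave, Zora=knave}; {Jing=knave, Rhea=knight, Gita=knave, Yusuf=knave, Zora=knave}
In every consistent assignment, Zora is a knave.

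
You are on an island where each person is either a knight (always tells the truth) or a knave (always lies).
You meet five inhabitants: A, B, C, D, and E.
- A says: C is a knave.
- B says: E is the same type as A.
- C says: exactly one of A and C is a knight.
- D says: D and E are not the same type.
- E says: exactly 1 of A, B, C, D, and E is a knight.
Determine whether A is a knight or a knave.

A is a knave.

Consistent assignments: {A=knave, B=knight, C=knight, D=knight, E=knave}; {A=knave, B=knight, C=knight, D=knave, E=knave}
In every consistent assignment, A is a knave.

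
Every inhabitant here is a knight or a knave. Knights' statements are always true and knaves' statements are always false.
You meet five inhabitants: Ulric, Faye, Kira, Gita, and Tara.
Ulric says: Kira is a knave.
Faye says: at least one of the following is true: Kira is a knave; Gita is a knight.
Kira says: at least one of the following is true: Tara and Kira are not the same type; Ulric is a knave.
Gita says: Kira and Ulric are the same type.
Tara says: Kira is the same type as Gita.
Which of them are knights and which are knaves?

Ulric is a knave, so "Kira is a knave" must be False — and it is.
Faye (knave): "at least one of the following is true: Kira is a knave; Gita is a knight" — False. ✓
As a knight, Kira's statement "at least one of the following is true: Tara and Kira are not the same type; Ulric is a knave" should be true; it is.
Since Gita is a knave, "Kira and Ulric are the same type" needs to be False, which holds.
Tara is a knave, and the claim "Kira is the same type as Gita" is indeed False.

Ulric is a knave, Faye is a knave, Kira is a knight, Gita is a knave, and Tara is a knave.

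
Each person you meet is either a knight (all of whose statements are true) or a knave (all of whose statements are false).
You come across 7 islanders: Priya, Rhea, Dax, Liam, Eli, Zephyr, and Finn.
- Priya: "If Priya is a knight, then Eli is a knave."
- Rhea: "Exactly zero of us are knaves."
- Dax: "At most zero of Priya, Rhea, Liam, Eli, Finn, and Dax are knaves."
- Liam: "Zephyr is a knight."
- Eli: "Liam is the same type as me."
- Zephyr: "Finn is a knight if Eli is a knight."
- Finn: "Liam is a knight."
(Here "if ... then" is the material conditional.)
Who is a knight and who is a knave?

Priya is a knight, so "if Priya is a knight, then Eli is a knave" must be true — and it is.
Rhea (knave): "exactly zero of us are knaves" — false. ✓
As a knave, Dax's statement "at most zero of Priya, Rhea, Liam, Eli, Finn, and Dax are knaves" should be false; it is.
Liam is a knight; "Zephyr is a knight" is true, as required.
Eli is a knave, so "Liam is the same type as me" must be false — and it is.
Zephyr is a knight, so "Finn is a knight if Eli is a knight" must be true — and it is.
Finn (knight): "Liam is a knight" — true. ✓

Priya is a knight, Rhea is a knave, Dax is a knave, Liam is a knight, Eli is a knave, Zephyr is a knight, and Finn is a knight.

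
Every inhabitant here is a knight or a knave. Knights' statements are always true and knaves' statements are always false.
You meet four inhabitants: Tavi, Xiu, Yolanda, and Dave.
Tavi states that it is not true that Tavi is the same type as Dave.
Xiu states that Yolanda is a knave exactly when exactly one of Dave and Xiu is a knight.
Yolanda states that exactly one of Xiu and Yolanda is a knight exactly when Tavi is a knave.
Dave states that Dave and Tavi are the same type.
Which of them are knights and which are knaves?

Knights: Tavi and Xiu. Knaves: Yolanda and Dave.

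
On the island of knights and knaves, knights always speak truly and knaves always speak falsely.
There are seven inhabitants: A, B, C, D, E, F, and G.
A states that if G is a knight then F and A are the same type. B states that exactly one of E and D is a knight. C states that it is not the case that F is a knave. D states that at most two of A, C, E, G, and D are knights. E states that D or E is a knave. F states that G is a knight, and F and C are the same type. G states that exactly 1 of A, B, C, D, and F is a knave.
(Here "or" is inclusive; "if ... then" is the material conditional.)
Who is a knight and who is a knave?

Knights: A, B, C, E, F, and G. Knaves: D.

A is a knight; "if G is a knight then F and A are the same type" is True, as required.
B (knight): "exactly one of E and D is a knight" — True. ✓
C is a knight, and the claim "it is not the case that F is a knave" is indeed True.
D is a knave, and the claim "at most two of A, C, E, G, and D are knights" is indeed False.
E (knight): "D or E is a knave" — True. ✓
Since F is a knight, "G is a knight, and F and C are the same type" needs to be True, which holds.
G is a knight, and the claim "exactly 1 of A, B, C, D, and F is a knave" is indeed True.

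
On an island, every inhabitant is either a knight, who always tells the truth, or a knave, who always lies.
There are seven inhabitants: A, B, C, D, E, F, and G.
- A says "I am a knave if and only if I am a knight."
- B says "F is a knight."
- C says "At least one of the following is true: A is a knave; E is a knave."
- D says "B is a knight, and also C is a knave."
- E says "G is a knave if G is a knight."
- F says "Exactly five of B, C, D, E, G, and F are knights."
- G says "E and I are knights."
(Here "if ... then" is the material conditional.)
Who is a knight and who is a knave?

A is a knave, so "I am a knave if and only if I am a knight" must be false — and it is.
B is a knave, so "F is a knight" must be false — and it is.
C is a knight, and the claim "at least one of the following is true: A is a knave; E is a knave" is indeed True.
As a knave, D's statement "B is a knight, and also C is a knave" should be false; it is.
Since E is a knight, "G is a knave if G is a knight" needs to be True, which holds.
F (knave): "exactly five of B, C, D, E, G, and F are knights" — false. ✓
G is a knave, and the claim "E and I are knights" is indeed false.

A is a knave, B is a knave, C is a knight, D is a knave, E is a knight, F is a knave, and G is a knave.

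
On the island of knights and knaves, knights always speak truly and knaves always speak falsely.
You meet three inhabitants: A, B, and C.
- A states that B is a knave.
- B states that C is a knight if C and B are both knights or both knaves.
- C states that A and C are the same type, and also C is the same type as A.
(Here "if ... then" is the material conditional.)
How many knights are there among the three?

1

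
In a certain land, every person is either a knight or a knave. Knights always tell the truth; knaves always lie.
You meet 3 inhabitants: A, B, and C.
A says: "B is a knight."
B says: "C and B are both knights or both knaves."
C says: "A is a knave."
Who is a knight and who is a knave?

A is a knave, so "B is a knight" must be False — and it is.
B is a knave, and the claim "C and B are both knights or both knaves" is indeed False.
C is a knight, so "A is a knave" must be true — and it is.

Knights: C. Knaves: A and B.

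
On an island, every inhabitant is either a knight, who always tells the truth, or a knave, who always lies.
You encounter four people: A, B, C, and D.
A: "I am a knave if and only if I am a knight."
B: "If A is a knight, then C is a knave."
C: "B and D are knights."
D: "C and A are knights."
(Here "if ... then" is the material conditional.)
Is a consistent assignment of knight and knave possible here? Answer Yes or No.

Yes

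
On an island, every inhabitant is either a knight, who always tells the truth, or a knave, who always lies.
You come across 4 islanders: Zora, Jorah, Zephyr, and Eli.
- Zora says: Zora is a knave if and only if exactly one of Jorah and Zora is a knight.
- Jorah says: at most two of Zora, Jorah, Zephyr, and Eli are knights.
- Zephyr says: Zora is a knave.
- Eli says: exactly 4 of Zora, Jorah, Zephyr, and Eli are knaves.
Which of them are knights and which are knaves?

Zora is a knight, Jorah is a knight, Zephyr is a knave, and Eli is a knave.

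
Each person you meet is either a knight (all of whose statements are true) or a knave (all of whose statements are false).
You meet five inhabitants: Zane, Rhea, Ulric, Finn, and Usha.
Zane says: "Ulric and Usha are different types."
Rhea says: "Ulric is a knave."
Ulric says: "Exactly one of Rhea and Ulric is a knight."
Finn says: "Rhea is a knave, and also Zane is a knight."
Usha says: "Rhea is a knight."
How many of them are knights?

3

The unique consistent assignment is Zane=knight, Rhea=knave, Ulric=knight, Finn=knight, Usha=knave.
That has 3 knights.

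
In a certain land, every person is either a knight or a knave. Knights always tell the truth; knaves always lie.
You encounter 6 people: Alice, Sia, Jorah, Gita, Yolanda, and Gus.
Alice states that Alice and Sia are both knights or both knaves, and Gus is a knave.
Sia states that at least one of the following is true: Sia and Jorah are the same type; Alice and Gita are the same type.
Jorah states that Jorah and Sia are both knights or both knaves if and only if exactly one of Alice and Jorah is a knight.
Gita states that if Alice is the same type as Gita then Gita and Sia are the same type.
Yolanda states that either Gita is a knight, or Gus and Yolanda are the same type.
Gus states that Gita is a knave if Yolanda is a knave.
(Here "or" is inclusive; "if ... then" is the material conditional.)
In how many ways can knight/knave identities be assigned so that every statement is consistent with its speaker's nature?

3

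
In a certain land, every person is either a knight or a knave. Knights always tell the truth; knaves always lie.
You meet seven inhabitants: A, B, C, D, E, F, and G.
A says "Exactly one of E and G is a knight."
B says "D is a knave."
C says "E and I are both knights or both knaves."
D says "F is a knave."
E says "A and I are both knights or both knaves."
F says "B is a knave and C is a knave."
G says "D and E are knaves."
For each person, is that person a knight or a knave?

A is a knight, B is a knave, C is a knight, D is a knight, E is a knight, F is a knave, and G is a knave.

Since A is a knight, "exactly one of E and G is a knight" needs to be True, which holds.
Since B is a knave, "D is a knave" needs to be False, which holds.
C is a knight, and the claim "E and I are both knights or both knaves" is indeed True.
As a knight, D's statement "F is a knave" should be True; it is.
E is a knight, and the claim "A and I are both knights or both knaves" is indeed True.
As a knave, F's statement "B is a knave and C is a knave" should be False; it is.
G is a knave, and the claim "D and E are knaves" is indeed False.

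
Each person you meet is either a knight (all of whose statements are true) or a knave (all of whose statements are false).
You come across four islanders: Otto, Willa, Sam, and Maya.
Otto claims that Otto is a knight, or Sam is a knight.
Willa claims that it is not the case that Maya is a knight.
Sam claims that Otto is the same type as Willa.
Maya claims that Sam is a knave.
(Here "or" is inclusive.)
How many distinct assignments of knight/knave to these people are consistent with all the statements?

Consistent assignments:
  Otto=knight, Willa=knight, Sam=knight, Maya=knave
  Otto=knight, Willa=knave, Sam=knave, Maya=knight

2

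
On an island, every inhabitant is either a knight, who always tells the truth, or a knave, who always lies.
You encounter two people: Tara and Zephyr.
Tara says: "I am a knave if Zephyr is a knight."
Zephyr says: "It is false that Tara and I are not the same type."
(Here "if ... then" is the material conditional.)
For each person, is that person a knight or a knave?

Suppose Tara is a knave. Then Tara's statement "I am a knave if Zephyr is a knight" would have to be false. Checking the 2 ways to assign the others, none is consistent with every speaker.
(For instance, with Zephyr=knave, Tara's claim "I am a knave if Zephyr is a knight" comes out true where it would need to be false.)
So Tara must be a knight, making "I am a knave if Zephyr is a knight" true. Taking Tara=knight, Zephyr=knave, each remaining statement checks out:
  Zephyr (knave): "it is false that Tara and I are not the same type" — false. ✓
This is the unique consistent assignment.

Knights: Tara. Knaves: Zephyr.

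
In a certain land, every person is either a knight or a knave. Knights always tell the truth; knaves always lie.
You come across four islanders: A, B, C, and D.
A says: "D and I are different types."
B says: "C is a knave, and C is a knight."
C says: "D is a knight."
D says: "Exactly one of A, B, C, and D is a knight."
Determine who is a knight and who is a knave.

A is a knave, B is a knave, C is a knave, and D is a knave.

Suppose A is a knight. Then A's statement "D and I are different types" would have to be true. Checking the 8 ways to assign the others, none is consistent with every speaker.
(For instance, with B=knave, C=knave, D=knave, D's claim "exactly one of A, B, C, and D is a knight" comes out true where it would need to be false.)
So A must be a knave, making "D and I are different types" false. Taking A=knave, B=knave, C=knave, D=knave, each remaining statement checks out:
  B (knave): "C is a knave, and C is a knight" — false. ✓
  C (knave): "D is a knight" — false. ✓
  D (knave): "exactly one of A, B, C, and D is a knight" — false. ✓
This is the unique consistent assignment.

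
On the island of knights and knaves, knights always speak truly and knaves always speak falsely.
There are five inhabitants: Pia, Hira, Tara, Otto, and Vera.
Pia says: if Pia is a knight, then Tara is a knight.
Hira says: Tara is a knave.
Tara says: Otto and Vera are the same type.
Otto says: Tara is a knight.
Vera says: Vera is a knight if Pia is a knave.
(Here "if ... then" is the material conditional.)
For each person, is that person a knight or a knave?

Pia is a knight, Hira is a knave, Tara is a knight, Otto is a knight, and Vera is a knight.

Since Pia is a knight, "if Pia is a knight, then Tara is a knight" needs to be true, which holds.
Hira is a knave; "Tara is a knave" is False, as required.
Tara (knight): "Otto and Vera are the same type" — true. ✓
Otto is a knight, so "Tara is a knight" must be true — and it is.
Since Vera is a knight, "Vera is a knight if Pia is a knave" needs to be true, which holds.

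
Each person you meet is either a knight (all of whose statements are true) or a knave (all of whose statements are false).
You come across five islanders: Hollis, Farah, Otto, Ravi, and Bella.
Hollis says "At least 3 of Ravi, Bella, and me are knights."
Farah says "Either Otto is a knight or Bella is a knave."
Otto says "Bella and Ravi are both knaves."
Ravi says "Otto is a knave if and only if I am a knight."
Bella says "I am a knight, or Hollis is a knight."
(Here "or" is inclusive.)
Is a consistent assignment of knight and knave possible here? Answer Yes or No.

Yes

One consistent assignment: Hollis=knight, Farah=knave, Otto=knave, Ravi=knight, Bella=knight.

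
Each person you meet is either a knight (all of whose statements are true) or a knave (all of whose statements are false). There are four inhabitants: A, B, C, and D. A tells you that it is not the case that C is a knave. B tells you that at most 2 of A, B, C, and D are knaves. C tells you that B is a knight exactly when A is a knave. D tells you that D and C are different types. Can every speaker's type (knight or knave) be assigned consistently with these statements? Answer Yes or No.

Yes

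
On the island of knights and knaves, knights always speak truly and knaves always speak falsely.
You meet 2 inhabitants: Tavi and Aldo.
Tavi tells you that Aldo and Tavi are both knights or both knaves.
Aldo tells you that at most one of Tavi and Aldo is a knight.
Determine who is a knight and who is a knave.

Tavi (knave): "Aldo and Tavi are both knights or both knaves" — False. ✓
Aldo is a knight, and the claim "at most one of Tavi and Aldo is a knight" is indeed True.

Knights: Aldo. Knaves: Tavi.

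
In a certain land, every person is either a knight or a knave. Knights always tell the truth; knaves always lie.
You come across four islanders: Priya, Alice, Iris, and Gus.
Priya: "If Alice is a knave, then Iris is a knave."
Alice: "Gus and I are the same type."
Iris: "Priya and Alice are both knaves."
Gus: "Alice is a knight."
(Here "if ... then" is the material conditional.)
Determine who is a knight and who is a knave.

Priya is a knight, Alice is a knight, Iris is a knave, and Gus is a knight.

Since Priya is a knight, "if Alice is a knave, then Iris is a knave" needs to be True, which holds.
Alice is a knight, so "Gus and I are the same type" must be True — and it is.
Iris is a knave, and the claim "Priya and Alice are both knaves" is indeed False.
Gus is a knight, and the claim "Alice is a knight" is indeed True.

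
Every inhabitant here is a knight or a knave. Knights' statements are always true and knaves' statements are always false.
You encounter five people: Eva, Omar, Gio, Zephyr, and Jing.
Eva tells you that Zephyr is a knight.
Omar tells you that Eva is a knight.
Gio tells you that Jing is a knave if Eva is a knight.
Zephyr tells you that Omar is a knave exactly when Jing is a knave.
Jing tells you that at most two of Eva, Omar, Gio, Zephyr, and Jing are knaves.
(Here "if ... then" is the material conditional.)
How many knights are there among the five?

4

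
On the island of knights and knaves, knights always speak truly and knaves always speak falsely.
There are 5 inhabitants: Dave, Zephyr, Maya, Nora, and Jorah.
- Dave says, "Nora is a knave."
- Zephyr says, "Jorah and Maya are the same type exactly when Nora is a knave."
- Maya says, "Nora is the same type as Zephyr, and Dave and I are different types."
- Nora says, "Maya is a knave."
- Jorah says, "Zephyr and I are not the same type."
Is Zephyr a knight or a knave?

Zephyr is a knave.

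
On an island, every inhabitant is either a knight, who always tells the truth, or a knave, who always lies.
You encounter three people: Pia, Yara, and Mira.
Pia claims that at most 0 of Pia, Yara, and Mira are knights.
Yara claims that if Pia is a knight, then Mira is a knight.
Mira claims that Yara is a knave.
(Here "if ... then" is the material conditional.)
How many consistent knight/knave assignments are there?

1

Consistent assignments:
  Pia=knave, Yara=knight, Mira=knave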